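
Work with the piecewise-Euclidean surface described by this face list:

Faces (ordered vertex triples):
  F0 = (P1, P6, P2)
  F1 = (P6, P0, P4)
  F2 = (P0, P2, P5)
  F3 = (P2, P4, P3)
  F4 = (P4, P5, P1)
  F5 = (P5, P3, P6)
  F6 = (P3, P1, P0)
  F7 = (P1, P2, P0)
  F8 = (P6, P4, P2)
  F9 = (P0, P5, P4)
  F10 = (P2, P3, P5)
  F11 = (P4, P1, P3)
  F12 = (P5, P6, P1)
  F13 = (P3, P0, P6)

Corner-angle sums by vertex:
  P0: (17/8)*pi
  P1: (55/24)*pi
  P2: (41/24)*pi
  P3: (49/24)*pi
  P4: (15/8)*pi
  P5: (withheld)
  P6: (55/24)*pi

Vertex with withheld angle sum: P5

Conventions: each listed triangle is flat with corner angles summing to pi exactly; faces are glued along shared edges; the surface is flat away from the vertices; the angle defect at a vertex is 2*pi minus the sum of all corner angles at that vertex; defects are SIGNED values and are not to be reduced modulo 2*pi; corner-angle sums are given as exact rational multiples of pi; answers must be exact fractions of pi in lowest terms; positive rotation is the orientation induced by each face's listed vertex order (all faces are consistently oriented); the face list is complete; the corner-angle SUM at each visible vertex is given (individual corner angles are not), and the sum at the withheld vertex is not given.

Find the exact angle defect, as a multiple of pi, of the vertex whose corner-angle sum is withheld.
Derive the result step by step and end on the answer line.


V = 7, E = 21, F = 14; chi = V - E + F = 0
Gauss-Bonnet: total defect = 2*pi*chi = 0; visible defects sum to -pi/3

Answer: defect(P5) = pi/3


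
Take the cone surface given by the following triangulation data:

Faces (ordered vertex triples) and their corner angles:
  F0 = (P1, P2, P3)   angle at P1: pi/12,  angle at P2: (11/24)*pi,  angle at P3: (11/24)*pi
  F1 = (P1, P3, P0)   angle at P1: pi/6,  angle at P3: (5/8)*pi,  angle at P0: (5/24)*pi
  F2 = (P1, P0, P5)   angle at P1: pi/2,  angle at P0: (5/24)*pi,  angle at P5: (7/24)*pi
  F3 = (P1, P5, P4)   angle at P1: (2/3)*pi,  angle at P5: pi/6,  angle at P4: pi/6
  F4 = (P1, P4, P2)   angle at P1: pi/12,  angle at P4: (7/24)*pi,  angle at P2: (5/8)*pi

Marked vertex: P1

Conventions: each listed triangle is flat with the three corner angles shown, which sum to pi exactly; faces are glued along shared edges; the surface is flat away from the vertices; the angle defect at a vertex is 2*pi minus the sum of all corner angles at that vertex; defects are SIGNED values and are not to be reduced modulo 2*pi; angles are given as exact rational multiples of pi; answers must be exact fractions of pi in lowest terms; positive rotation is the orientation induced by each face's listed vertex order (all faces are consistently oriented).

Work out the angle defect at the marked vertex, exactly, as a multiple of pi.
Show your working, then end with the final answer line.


Sum of corner angles at P1: (3/2)*pi
defect = 2*pi - (3/2)*pi

Answer: defect(P1) = pi/2


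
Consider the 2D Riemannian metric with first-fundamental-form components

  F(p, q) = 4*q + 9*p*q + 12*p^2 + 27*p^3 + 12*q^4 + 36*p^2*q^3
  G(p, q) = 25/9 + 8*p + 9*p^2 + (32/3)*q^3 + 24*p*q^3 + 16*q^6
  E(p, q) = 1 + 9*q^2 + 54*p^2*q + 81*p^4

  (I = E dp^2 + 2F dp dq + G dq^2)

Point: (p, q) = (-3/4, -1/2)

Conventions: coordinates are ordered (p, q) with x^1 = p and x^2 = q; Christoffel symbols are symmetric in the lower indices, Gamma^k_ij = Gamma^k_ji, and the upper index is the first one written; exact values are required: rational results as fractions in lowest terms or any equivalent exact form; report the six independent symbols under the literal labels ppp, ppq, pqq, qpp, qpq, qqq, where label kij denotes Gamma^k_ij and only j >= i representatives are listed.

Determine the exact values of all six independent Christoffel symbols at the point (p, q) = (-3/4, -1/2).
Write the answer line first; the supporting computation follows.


Answer: Gamma_ppp = -110808/36169, Gamma_ppq = 24624/36169, Gamma_pqq = 24624/36169, Gamma_qpp = 44064/36169, Gamma_qpq = -9792/36169, Gamma_qqq = -9792/36169

E = 3505/256, F = -323/64, G = 433/144 at the point
E_p = -1539/16, E_q = 171/8, F_p = 477/16, F_q = 103/16, G_p = -17/2, G_q = -17/2
EG - F^2 = 36169/2304;  g^inv = (2304/36169) * [[433/144, 323/64], [323/64, 3505/256]]
first-kind symbols [ij,l] = (1/2)(d_i g_jl + d_j g_il - d_l g_ij): [pp,p] = E_p/2 = -1539/32, [pp,q] = F_p - E_q/2 = 153/8, [pq,p] = E_q/2 = 171/16, [pq,q] = G_p/2 = -17/4, [qq,p] = F_q - G_p/2 = 171/16, [qq,q] = G_q/2 = -17/4
Gamma^p_ij = (G*[ij,p] - F*[ij,q])/(EG - F^2), Gamma^q_ij = (E*[ij,q] - F*[ij,p])/(EG - F^2)


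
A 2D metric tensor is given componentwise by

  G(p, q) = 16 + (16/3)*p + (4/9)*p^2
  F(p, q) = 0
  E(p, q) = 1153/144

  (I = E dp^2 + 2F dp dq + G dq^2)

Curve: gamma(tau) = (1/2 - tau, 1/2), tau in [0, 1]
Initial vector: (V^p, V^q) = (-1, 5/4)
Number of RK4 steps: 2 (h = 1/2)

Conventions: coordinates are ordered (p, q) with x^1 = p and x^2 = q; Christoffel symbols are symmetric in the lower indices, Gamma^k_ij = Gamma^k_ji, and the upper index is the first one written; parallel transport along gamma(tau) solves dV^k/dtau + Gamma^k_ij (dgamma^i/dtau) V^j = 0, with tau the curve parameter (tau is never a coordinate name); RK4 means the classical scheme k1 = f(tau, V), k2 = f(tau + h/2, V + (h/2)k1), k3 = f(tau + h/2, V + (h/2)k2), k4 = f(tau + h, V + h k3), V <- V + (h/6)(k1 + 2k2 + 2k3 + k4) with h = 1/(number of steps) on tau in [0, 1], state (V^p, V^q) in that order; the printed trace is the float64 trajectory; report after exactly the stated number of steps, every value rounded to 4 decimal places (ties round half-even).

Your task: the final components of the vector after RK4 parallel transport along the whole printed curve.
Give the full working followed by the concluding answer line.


gamma'(tau) = (-1, 0); f(tau, V)^k = -Gamma^k_ij(gamma(tau)) gamma'^i(tau) V^j; h = 1/2; intermediate values shown to 6 dp
curve data and Christoffel symbols at the stage parameters:
  tau = 0.000000: gamma = (0.500000, 0.500000), gamma' = (-1.000000, 0.000000); Gamma_ppp = 0.000000, Gamma_ppq = 0.000000, Gamma_pqq = -0.360798, Gamma_qpp = 0.000000, Gamma_qpq = 0.153846, Gamma_qqq = 0.000000
  tau = 0.250000: gamma = (0.250000, 0.500000), gamma' = (-1.000000, 0.000000); Gamma_ppp = 0.000000, Gamma_ppq = 0.000000, Gamma_pqq = -0.346921, Gamma_qpp = 0.000000, Gamma_qpq = 0.160000, Gamma_qqq = 0.000000
  tau = 0.500000: gamma = (0.000000, 0.500000), gamma' = (-1.000000, 0.000000); Gamma_ppp = 0.000000, Gamma_ppq = 0.000000, Gamma_pqq = -0.333044, Gamma_qpp = 0.000000, Gamma_qpq = 0.166667, Gamma_qqq = 0.000000
  tau = 0.750000: gamma = (-0.250000, 0.500000), gamma' = (-1.000000, 0.000000); Gamma_ppp = 0.000000, Gamma_ppq = 0.000000, Gamma_pqq = -0.319167, Gamma_qpp = 0.000000, Gamma_qpq = 0.173913, Gamma_qqq = 0.000000
  tau = 1.000000: gamma = (-0.500000, 0.500000), gamma' = (-1.000000, 0.000000); Gamma_ppp = 0.000000, Gamma_ppq = 0.000000, Gamma_pqq = -0.305291, Gamma_qpp = 0.000000, Gamma_qpq = 0.181818, Gamma_qqq = 0.000000
step 0: V^p = -1.0000, V^q = 1.2500
step 1: k1 = (0.000000, 0.192308), k2 = (0.000000, 0.207692), k3 = (0.000000, 0.208308), k4 = (0.000000, 0.225692); V <- V + (h/6)(k1 + 2k2 + 2k3 + k4): V^p = -1.0000, V^q = 1.3542
step 2: k1 = (0.000000, 0.225694), k2 = (0.000000, 0.245320), k3 = (0.000000, 0.246173), k4 = (0.000000, 0.268592); V <- V + (h/6)(k1 + 2k2 + 2k3 + k4): V^p = -1.0000, V^q = 1.4773

Answer: V^p = -1.0000, V^q = 1.4773


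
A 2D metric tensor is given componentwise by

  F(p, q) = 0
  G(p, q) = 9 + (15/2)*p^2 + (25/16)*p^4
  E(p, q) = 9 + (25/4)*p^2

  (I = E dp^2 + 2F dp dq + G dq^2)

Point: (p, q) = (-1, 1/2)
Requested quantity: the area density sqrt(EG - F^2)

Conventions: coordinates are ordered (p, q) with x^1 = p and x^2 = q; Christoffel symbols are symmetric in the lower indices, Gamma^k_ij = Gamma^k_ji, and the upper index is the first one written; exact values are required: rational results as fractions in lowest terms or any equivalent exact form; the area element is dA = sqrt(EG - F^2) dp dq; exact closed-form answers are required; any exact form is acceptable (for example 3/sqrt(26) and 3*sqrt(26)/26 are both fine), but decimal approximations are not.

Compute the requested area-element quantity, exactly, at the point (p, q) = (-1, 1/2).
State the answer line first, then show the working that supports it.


Answer: sqrt(EG - F^2) = 17*sqrt(61)/8

E = 61/4, F = 0, G = 289/16; EG - F^2 = 17629/64


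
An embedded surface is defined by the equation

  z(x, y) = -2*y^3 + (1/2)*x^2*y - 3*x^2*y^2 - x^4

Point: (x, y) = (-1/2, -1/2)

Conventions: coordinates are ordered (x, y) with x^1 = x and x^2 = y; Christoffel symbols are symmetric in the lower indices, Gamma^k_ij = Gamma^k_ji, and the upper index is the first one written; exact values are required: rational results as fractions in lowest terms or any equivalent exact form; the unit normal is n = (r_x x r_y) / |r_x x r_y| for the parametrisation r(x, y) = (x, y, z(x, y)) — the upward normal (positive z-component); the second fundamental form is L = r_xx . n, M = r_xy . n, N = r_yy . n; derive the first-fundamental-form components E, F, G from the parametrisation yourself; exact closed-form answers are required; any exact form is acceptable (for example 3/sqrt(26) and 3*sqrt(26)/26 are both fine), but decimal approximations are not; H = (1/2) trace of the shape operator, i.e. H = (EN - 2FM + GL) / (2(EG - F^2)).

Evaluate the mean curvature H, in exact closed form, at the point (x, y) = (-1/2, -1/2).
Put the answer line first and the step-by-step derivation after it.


Answer: H = 284*sqrt(233)/54289

z_x = 3/2, z_y = -5/8, z_xx = -5, z_xy = -7/2, z_yy = 9/2
E = 13/4, F = -15/16, G = 89/64; answer radicand W^2 = 233/64
unnormalised second-form numerators: l = -5, m = -7/2, n = 9/2; L = l/sqrt(233/64), and similarly M = m/sqrt(W^2), N = n/sqrt(W^2)
H = (E*n - 2*F*m + G*l) / (2*(EG - F^2)*sqrt(W^2)); E*n - 2*F*m + G*l = 71/64, EG - F^2 = 233/64, so H = (71/466)/sqrt(233/64)


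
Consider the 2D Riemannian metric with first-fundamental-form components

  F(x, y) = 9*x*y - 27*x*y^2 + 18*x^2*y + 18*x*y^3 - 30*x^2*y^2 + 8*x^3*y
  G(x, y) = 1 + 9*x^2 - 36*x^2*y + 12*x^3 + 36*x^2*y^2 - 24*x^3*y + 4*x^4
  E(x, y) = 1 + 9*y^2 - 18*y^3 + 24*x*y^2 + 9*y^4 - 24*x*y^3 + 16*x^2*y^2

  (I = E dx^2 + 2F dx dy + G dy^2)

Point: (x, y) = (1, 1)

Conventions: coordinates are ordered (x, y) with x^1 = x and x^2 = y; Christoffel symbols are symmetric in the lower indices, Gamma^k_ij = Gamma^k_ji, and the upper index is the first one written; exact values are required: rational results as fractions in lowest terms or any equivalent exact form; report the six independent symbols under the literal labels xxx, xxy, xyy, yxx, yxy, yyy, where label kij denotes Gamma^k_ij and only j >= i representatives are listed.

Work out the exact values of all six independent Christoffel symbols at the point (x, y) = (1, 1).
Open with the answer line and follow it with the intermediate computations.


Answer: Gamma_xxx = 8/9, Gamma_xxy = 2/9, Gamma_xyy = -4/3, Gamma_yxx = -2/9, Gamma_yxy = -1/18, Gamma_yyy = 1/3

E = 17, F = -4, G = 2 at the point
E_x = 32, E_y = 8, F_x = 0, F_y = -25, G_x = -2, G_y = 12
EG - F^2 = 18;  g^inv = (1/18) * [[2, 4], [4, 17]]
first-kind symbols [ij,l] = (1/2)(d_i g_jl + d_j g_il - d_l g_ij): [xx,x] = E_x/2 = 16, [xx,y] = F_x - E_y/2 = -4, [xy,x] = E_y/2 = 4, [xy,y] = G_x/2 = -1, [yy,x] = F_y - G_x/2 = -24, [yy,y] = G_y/2 = 6
Gamma^x_ij = (G*[ij,x] - F*[ij,y])/(EG - F^2), Gamma^y_ij = (E*[ij,y] - F*[ij,x])/(EG - F^2)


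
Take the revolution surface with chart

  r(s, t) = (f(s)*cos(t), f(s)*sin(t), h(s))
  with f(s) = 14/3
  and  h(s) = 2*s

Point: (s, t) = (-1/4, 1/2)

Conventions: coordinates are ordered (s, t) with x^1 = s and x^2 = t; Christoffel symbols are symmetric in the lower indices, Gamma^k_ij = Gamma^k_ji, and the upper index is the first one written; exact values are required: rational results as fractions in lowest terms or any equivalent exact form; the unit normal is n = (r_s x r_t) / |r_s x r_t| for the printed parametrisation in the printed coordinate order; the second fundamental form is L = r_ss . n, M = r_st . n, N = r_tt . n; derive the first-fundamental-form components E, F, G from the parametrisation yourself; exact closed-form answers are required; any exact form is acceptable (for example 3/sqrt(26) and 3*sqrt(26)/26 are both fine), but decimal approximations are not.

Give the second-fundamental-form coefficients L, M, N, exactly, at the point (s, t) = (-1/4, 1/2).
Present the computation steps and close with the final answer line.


f = 14/3, f' = 0, f'' = 0, h' = 2, h'' = 0
E = 4, F = 0, G = 196/9; answer radicand W^2 = 4
unnormalised second-form numerators: l = 0, m = 0, n = 28/3; L = l/sqrt(4), and similarly M = m/sqrt(W^2), N = n/sqrt(W^2)

Answer: L = 0, M = 0, N = 14/3


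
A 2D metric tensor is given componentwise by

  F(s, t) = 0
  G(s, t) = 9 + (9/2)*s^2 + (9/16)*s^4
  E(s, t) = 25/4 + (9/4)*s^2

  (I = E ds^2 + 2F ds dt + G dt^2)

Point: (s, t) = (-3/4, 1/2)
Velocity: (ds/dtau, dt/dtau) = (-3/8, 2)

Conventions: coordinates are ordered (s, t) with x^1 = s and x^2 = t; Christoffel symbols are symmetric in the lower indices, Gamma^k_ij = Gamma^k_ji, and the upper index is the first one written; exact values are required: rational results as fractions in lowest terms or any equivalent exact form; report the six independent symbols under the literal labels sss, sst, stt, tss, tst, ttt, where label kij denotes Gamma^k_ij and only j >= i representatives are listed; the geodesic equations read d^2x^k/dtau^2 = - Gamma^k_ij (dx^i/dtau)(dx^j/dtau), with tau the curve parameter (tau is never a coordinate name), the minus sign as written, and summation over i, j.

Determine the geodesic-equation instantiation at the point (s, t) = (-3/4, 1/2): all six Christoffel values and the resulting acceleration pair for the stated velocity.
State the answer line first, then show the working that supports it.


Answer: Gamma_sss = -108/481, Gamma_sst = 0, Gamma_stt = 1971/3848, Gamma_tss = 0, Gamma_tst = -24/73, Gamma_ttt = 0; accelerations (d^2s/dtau^2, d^2t/dtau^2) = (-15525/7696, -36/73)

E = 481/64, F = 0, G = 47961/4096 at the point
E_s = -27/8, E_t = 0, F_s = 0, F_t = 0, G_s = -1971/256, G_t = 0
EG - F^2 = 23069241/262144;  g^inv = (262144/23069241) * [[47961/4096, 0], [0, 481/64]]
first-kind symbols [ij,l] = (1/2)(d_i g_jl + d_j g_il - d_l g_ij): [ss,s] = E_s/2 = -27/16, [ss,t] = F_s - E_t/2 = 0, [st,s] = E_t/2 = 0, [st,t] = G_s/2 = -1971/512, [tt,s] = F_t - G_s/2 = 1971/512, [tt,t] = G_t/2 = 0
Gamma^s_ij = (G*[ij,s] - F*[ij,t])/(EG - F^2), Gamma^t_ij = (E*[ij,t] - F*[ij,s])/(EG - F^2)
Gamma_sss = -108/481, Gamma_sst = 0, Gamma_stt = 1971/3848, Gamma_tss = 0, Gamma_tst = -24/73, Gamma_ttt = 0
d^2s/dtau^2 = -(Gamma_sss*(-3/8)^2 + 2*Gamma_sst*(-3/8)*(2) + Gamma_stt*(2)^2) = -15525/7696
d^2t/dtau^2 = -(Gamma_tss*(-3/8)^2 + 2*Gamma_tst*(-3/8)*(2) + Gamma_ttt*(2)^2) = -36/73


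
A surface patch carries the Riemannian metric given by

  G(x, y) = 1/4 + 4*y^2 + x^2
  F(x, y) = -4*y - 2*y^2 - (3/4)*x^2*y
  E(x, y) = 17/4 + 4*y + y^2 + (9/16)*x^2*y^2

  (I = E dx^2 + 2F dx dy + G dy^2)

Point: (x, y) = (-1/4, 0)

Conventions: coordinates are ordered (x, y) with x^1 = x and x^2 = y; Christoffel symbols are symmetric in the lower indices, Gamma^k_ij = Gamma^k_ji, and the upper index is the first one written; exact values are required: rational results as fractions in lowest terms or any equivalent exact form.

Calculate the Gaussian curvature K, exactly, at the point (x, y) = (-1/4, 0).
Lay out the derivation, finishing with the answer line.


E = 17/4, F = 0, G = 5/16, EG - F^2 = 85/64 at the point
E_x = 0, E_y = 4, F_x = 0, F_y = -259/64, G_x = -1/2, G_y = 0
E_yy = 265/128, F_xy = 3/8, G_xx = 2
Evaluate Brioschi's two determinant matrices M1, M2 and divide by (EG - F^2)^2.
M1 = [[-E_yy/2 + F_xy - G_xx/2, E_x/2, F_x - E_y/2], [F_y - G_x/2, E, F], [G_y/2, F, G]] = [[-425/256, 0, -2], [-243/64, 17/4, 0], [0, 0, 5/16]]; det M1 = -36125/16384
M2 = [[0, E_y/2, G_x/2], [E_y/2, E, F], [G_x/2, F, G]] = [[0, 2, -1/4], [2, 17/4, 0], [-1/4, 0, 5/16]]; det M2 = -97/64
det M1 - det M2 = -11293/16384; K = -11293/16384 / (85/64)^2 = -11293/28900

Answer: K = -11293/28900


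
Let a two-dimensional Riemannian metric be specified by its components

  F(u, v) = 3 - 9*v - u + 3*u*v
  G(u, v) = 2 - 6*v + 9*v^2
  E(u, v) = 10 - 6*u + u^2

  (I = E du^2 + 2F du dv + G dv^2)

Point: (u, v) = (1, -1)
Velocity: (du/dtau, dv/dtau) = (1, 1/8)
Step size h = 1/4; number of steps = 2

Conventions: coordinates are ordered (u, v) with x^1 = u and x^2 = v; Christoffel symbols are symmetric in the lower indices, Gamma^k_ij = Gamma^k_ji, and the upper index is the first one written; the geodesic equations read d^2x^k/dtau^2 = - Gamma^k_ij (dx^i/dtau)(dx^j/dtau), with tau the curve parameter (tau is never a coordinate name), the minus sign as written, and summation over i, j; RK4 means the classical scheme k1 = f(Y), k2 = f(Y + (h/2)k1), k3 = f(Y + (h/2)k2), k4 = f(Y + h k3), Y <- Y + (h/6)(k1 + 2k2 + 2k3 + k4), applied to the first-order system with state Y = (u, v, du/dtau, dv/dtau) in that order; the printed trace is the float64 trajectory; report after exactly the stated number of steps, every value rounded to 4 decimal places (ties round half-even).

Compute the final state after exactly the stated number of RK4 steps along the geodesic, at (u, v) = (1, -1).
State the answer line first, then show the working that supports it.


Answer: u = 1.5129, v = -0.9098, du/dtau = 1.0525, dv/dtau = 0.2425

f(Y) = (du/dtau, dv/dtau, -Gamma^u_ij Y'^i Y'^j, -Gamma^v_ij Y'^i Y'^j) with the Gammas evaluated at the stage position; h = 0.250000; intermediate values shown to 6 dp
step 0: u = 1.0000, v = -1.0000, du/dtau = 1.0000, dv/dtau = 0.1250
step 1:
  k1: at (u, v) = (1.000000, -1.000000), (du/dtau, dv/dtau) = (1.000000, 0.125000); Gamma_uuu = -0.095238, Gamma_uuv = 0.000000, Gamma_uvv = -0.285714, Gamma_vuu = -0.190476, Gamma_vuv = 0.000000, Gamma_vvv = -0.571429; k1 = (1.000000, 0.125000, 0.099702, 0.199405)
  k2: at (u, v) = (1.125000, -0.984375), (du/dtau, dv/dtau) = (1.012463, 0.149926); Gamma_uuu = -0.093085, Gamma_uuv = 0.000000, Gamma_uvv = -0.279256, Gamma_vuu = -0.196255, Gamma_vuv = 0.000000, Gamma_vvv = -0.588764; k2 = (1.012463, 0.149926, 0.101697, 0.214411)
  k3: at (u, v) = (1.126558, -0.981259), (du/dtau, dv/dtau) = (1.012712, 0.151801); Gamma_uuu = -0.093377, Gamma_uuv = 0.000000, Gamma_uvv = -0.280132, Gamma_vuu = -0.196568, Gamma_vuv = 0.000000, Gamma_vvv = -0.589704; k3 = (1.012712, 0.151801, 0.102222, 0.215186)
  k4: at (u, v) = (1.253178, -0.962050), (du/dtau, dv/dtau) = (1.025555, 0.178797); Gamma_uuu = -0.091201, Gamma_uuv = 0.000000, Gamma_uvv = -0.273603, Gamma_vuu = -0.202895, Gamma_vuv = 0.000000, Gamma_vvv = -0.608684; k4 = (1.025555, 0.178797, 0.104669, 0.232856)
  Y <- Y + (h/6)(k1 + 2k2 + 2k3 + k4): u = 1.2532, v = -0.9622, du/dtau = 1.0255, dv/dtau = 0.1788
step 2:
  k1: at (u, v) = (1.253163, -0.962198), (du/dtau, dv/dtau) = (1.025509, 0.178811); Gamma_uuu = -0.091185, Gamma_uuv = 0.000000, Gamma_uvv = -0.273555, Gamma_vuu = -0.202881, Gamma_vuv = 0.000000, Gamma_vvv = -0.608642; k1 = (1.025509, 0.178811, 0.104643, 0.232823)
  k2: at (u, v) = (1.381351, -0.939847), (du/dtau, dv/dtau) = (1.038589, 0.207914); Gamma_uuu = -0.088893, Gamma_uuv = 0.000000, Gamma_uvv = -0.266680, Gamma_vuu = -0.209762, Gamma_vuv = 0.000000, Gamma_vvv = -0.629286; k2 = (1.038589, 0.207914, 0.107414, 0.253466)
  k3: at (u, v) = (1.382986, -0.936209), (du/dtau, dv/dtau) = (1.038935, 0.210494); Gamma_uuu = -0.089237, Gamma_uuv = 0.000000, Gamma_uvv = -0.267712, Gamma_vuu = -0.210185, Gamma_vuv = 0.000000, Gamma_vvv = -0.630555; k3 = (1.038935, 0.210494, 0.108183, 0.254809)
  k4: at (u, v) = (1.512897, -0.909574), (du/dtau, dv/dtau) = (1.052554, 0.242513); Gamma_uuu = -0.086890, Gamma_uuv = 0.000000, Gamma_uvv = -0.260669, Gamma_vuu = -0.217865, Gamma_vuv = 0.000000, Gamma_vvv = -0.653594; k4 = (1.052554, 0.242513, 0.111593, 0.279806)
  Y <- Y + (h/6)(k1 + 2k2 + 2k3 + k4): u = 1.5129, v = -0.9098, du/dtau = 1.0525, dv/dtau = 0.2425


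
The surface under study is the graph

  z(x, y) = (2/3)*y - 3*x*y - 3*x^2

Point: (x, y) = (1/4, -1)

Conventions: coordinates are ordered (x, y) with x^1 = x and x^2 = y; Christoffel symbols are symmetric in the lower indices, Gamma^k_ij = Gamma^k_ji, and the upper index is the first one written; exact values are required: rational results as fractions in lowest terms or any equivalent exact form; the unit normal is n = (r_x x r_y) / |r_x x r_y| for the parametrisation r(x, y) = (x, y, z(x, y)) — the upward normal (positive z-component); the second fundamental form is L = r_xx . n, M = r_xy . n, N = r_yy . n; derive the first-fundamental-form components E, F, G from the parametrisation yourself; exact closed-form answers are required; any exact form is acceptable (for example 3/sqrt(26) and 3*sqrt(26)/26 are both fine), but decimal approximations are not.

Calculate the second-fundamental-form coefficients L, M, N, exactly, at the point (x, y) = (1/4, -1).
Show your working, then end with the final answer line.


z_x = 3/2, z_y = -1/12, z_xx = -6, z_xy = -3, z_yy = 0
E = 13/4, F = -1/8, G = 145/144; answer radicand W^2 = 469/144
unnormalised second-form numerators: l = -6, m = -3, n = 0; L = l/sqrt(469/144), and similarly M = m/sqrt(W^2), N = n/sqrt(W^2)

Answer: L = -72*sqrt(469)/469, M = -36*sqrt(469)/469, N = 0


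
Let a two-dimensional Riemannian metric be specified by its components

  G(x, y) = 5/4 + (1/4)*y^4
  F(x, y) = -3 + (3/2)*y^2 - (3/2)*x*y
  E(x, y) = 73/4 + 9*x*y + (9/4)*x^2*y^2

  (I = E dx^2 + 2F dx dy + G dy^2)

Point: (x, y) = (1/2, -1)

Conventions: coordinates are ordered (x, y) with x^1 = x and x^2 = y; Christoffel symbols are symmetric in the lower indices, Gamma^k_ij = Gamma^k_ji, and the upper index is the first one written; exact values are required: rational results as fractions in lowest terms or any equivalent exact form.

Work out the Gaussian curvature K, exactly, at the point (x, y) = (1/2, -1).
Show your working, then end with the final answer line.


E = 229/16, F = -3/4, G = 3/2, EG - F^2 = 669/32 at the point
E_x = -27/4, E_y = 27/8, F_x = 3/2, F_y = -15/4, G_x = 0, G_y = -1
E_yy = 9/8, F_xy = -3/2, G_xx = 0
Using the Brioschi determinant formula for K from the metric derivatives:
M1 = [[-E_yy/2 + F_xy - G_xx/2, E_x/2, F_x - E_y/2], [F_y - G_x/2, E, F], [G_y/2, F, G]] = [[-33/16, -27/8, -3/16], [-15/4, 229/16, -3/4], [-1/2, -3/4, 3/2]]; det M1 = -16701/256
M2 = [[0, E_y/2, G_x/2], [E_y/2, E, F], [G_x/2, F, G]] = [[0, 27/16, 0], [27/16, 229/16, -3/4], [0, -3/4, 3/2]]; det M2 = -2187/512
det M1 - det M2 = -31215/512; K = -31215/512 / (669/32)^2 = -20810/149187

Answer: K = -20810/149187


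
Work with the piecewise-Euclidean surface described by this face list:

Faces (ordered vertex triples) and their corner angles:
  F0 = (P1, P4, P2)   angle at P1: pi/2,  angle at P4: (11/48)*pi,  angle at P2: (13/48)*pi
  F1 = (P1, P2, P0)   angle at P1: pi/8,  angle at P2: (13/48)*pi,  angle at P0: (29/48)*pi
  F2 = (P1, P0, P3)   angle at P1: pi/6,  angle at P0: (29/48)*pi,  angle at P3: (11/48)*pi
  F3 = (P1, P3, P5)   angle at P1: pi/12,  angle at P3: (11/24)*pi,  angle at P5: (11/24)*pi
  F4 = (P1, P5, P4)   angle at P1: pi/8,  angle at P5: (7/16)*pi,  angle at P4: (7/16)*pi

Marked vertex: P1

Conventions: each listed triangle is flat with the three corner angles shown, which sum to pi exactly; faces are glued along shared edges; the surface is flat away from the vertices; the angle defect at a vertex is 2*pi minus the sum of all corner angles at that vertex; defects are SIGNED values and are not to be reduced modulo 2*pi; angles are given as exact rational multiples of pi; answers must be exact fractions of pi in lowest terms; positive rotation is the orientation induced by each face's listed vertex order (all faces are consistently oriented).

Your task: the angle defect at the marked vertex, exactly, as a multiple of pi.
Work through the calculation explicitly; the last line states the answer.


Sum of corner angles at P1: pi
defect = 2*pi - pi

Answer: defect(P1) = pi


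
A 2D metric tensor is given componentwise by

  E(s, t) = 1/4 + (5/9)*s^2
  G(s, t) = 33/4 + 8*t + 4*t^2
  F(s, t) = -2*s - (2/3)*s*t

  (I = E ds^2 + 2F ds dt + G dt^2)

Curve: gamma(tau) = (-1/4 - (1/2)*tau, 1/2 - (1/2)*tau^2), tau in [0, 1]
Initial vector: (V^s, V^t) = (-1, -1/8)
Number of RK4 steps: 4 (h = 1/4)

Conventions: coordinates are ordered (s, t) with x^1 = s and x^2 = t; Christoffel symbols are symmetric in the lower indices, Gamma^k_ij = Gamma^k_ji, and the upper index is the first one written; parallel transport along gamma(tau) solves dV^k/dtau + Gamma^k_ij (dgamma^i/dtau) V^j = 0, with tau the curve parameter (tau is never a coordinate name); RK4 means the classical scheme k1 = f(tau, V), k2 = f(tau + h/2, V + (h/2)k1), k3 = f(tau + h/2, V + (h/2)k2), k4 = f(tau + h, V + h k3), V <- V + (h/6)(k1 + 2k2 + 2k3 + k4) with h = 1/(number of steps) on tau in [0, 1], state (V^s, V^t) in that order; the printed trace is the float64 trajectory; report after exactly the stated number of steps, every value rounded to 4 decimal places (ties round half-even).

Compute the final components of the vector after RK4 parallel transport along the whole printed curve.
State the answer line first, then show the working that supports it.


Answer: V^s = -0.8749, V^t = -0.0654

gamma'(tau) = (-1/2, -tau); f(tau, V)^k = -Gamma^k_ij(gamma(tau)) gamma'^i(tau) V^j; h = 1/4; intermediate values shown to 6 dp
curve data and Christoffel symbols at the stage parameters:
  tau = 0.000000: gamma = (-0.250000, 0.500000), gamma' = (-0.500000, 0.000000); Gamma_sss = -0.139605, Gamma_sst = 0.000000, Gamma_stt = -0.376328, Gamma_tss = -0.169954, Gamma_tst = 0.000000, Gamma_ttt = 0.469398
  tau = 0.125000: gamma = (-0.312500, 0.492188), gamma' = (-0.500000, -0.125000); Gamma_sss = -0.169943, Gamma_sst = 0.000000, Gamma_stt = -0.461068, Gamma_tss = -0.167559, Gamma_tst = 0.000000, Gamma_ttt = 0.479170
  tau = 0.250000: gamma = (-0.375000, 0.468750), gamma' = (-0.500000, -0.250000); Gamma_sss = -0.195095, Gamma_sst = 0.000000, Gamma_stt = -0.539743, Gamma_tss = -0.166421, Gamma_tst = 0.000000, Gamma_ttt = 0.492515
  tau = 0.375000: gamma = (-0.437500, 0.429688), gamma' = (-0.500000, -0.375000); Gamma_sss = -0.213881, Gamma_sst = 0.000000, Gamma_stt = -0.611681, Gamma_tss = -0.166788, Gamma_tst = 0.000000, Gamma_ttt = 0.509465
  tau = 0.500000: gamma = (-0.500000, 0.375000), gamma' = (-0.500000, -0.500000); Gamma_sss = -0.225352, Gamma_sst = 0.000000, Gamma_stt = -0.676056, Gamma_tss = -0.169014, Gamma_tst = 0.000000, Gamma_ttt = 0.529995
  tau = 0.625000: gamma = (-0.562500, 0.304688), gamma' = (-0.500000, -0.625000); Gamma_sss = -0.228703, Gamma_sst = 0.000000, Gamma_stt = -0.731294, Gamma_tss = -0.173590, Gamma_tst = 0.000000, Gamma_ttt = 0.553857
  tau = 0.750000: gamma = (-0.625000, 0.218750), gamma' = (-0.500000, -0.750000); Gamma_sss = -0.223181, Gamma_sst = 0.000000, Gamma_stt = -0.773988, Gamma_tss = -0.181184, Gamma_tst = 0.000000, Gamma_ttt = 0.580198
  tau = 0.875000: gamma = (-0.687500, 0.117188), gamma' = (-0.500000, -0.875000); Gamma_sss = -0.208081, Gamma_sst = 0.000000, Gamma_stt = -0.796800, Gamma_tss = -0.192681, Gamma_tst = 0.000000, Gamma_ttt = 0.606674
  tau = 1.000000: gamma = (-0.750000, 0.000000), gamma' = (-0.500000, -1.000000); Gamma_sss = -0.183007, Gamma_sst = 0.000000, Gamma_stt = -0.784314, Gamma_tss = -0.209150, Gamma_tst = 0.000000, Gamma_ttt = 0.627451
step 0: V^s = -1.0000, V^t = -0.1250
step 1: k1 = (0.069803, 0.084977), k2 = (0.090822, 0.076198), k3 = (0.090662, 0.075912), k4 = (0.109642, 0.068270); V <- V + (h/6)(k1 + 2k2 + 2k3 + k4): V^s = -0.9774, V^t = -0.1059
step 2: k1 = (0.109638, 0.068286), k2 = (0.125400, 0.061757), k3 = (0.125377, 0.061437), k4 = (0.137216, 0.055945); V <- V + (h/6)(k1 + 2k2 + 2k3 + k4): V^s = -0.9462, V^t = -0.0905
step 3: k1 = (0.137206, 0.055981), k2 = (0.144404, 0.051734), k3 = (0.144543, 0.051472), k4 = (0.146619, 0.048666); V <- V + (h/6)(k1 + 2k2 + 2k3 + k4): V^s = -0.9103, V^t = -0.0775
step 4: k1 = (0.146591, 0.048727), k2 = (0.142614, 0.048009), k3 = (0.142728, 0.048009), k4 = (0.131430, 0.050345); V <- V + (h/6)(k1 + 2k2 + 2k3 + k4): V^s = -0.8749, V^t = -0.0654


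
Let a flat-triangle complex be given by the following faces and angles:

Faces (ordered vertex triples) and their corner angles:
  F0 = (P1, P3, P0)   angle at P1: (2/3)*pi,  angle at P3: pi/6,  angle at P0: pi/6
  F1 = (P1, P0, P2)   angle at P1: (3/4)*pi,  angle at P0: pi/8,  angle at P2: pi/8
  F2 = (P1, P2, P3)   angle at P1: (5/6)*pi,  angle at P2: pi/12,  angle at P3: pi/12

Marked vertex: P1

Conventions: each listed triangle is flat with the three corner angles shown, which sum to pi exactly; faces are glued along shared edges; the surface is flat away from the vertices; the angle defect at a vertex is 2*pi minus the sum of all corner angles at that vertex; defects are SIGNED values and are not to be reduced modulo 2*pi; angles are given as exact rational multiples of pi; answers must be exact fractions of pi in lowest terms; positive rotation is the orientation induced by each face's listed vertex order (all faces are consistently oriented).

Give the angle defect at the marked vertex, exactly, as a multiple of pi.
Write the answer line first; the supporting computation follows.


Answer: defect(P1) = -pi/4

Sum of corner angles at P1: (9/4)*pi
defect = 2*pi - (9/4)*pi


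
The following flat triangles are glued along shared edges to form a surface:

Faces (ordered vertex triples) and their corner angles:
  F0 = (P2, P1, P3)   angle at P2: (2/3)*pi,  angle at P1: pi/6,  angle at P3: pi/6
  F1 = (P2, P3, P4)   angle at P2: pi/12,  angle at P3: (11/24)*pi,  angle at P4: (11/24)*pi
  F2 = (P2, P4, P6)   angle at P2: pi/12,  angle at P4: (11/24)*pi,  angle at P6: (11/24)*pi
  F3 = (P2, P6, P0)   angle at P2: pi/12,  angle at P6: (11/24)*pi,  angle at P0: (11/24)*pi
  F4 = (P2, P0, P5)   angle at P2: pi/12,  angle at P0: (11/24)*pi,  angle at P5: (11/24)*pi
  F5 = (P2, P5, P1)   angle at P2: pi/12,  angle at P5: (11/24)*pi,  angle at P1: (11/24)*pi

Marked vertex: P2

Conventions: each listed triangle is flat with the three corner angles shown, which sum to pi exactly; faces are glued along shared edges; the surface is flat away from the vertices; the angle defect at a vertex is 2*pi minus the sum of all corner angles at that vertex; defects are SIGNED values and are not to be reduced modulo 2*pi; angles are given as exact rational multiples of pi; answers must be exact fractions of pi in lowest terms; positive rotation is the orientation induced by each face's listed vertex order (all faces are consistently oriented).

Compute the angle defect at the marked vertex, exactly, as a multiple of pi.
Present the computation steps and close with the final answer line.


Sum of corner angles at P2: (13/12)*pi
defect = 2*pi - (13/12)*pi

Answer: defect(P2) = (11/12)*pi


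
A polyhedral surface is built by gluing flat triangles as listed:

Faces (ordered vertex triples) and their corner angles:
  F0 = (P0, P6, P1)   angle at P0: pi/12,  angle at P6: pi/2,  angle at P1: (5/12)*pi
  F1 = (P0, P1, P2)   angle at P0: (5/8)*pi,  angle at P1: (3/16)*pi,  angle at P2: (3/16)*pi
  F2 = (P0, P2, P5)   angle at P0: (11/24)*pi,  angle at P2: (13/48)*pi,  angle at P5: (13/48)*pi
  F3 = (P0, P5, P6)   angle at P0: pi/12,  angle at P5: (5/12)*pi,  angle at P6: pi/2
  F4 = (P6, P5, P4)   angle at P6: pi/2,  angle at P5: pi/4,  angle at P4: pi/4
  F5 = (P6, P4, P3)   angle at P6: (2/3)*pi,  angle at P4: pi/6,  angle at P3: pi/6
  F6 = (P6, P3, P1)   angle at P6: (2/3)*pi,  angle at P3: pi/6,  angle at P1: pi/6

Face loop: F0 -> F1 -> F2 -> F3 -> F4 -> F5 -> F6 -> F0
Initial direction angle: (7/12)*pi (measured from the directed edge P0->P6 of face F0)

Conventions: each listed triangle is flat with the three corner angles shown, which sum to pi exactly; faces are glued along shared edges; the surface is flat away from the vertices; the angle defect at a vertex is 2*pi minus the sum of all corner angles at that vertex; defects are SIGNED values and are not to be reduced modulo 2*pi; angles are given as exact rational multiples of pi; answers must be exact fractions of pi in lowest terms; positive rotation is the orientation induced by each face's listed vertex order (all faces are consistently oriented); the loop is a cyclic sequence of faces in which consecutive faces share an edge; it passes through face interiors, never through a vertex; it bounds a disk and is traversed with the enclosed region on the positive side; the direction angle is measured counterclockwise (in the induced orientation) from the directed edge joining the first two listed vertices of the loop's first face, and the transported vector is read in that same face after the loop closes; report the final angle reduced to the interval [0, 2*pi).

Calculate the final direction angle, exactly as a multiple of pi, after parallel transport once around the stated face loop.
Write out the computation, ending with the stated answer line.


enclosed vertex P0: corner angles sum to (5/4)*pi, defect = 2*pi - (5/4)*pi = (3/4)*pi
enclosed vertex P6: corner angles sum to (17/6)*pi, defect = 2*pi - (17/6)*pi = (-5/6)*pi
holonomy = initial angle + sum of enclosed defects (mod 2*pi), positive in the induced orientation
final angle = (7/12)*pi - pi/12 = pi/2 (mod 2*pi)

Answer: final direction angle = pi/2


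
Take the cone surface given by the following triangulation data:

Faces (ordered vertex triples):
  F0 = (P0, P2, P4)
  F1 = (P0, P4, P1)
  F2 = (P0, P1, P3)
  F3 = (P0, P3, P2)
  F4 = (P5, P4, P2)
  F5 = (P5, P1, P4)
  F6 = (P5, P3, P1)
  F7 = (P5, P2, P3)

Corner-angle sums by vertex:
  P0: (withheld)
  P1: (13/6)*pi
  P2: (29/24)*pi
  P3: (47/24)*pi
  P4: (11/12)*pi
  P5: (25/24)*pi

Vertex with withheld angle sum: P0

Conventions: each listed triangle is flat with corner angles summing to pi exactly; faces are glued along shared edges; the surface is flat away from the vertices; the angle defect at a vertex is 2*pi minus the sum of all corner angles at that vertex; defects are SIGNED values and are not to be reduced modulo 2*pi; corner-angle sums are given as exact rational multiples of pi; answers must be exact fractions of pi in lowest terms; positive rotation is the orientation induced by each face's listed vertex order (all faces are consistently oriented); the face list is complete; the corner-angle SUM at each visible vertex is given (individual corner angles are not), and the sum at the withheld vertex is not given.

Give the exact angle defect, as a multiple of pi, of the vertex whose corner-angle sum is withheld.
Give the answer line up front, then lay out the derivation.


Answer: defect(P0) = (31/24)*pi

V = 6, E = 12, F = 8; chi = V - E + F = 2
Gauss-Bonnet: total defect = 2*pi*chi = 4*pi; visible defects sum to (65/24)*pi


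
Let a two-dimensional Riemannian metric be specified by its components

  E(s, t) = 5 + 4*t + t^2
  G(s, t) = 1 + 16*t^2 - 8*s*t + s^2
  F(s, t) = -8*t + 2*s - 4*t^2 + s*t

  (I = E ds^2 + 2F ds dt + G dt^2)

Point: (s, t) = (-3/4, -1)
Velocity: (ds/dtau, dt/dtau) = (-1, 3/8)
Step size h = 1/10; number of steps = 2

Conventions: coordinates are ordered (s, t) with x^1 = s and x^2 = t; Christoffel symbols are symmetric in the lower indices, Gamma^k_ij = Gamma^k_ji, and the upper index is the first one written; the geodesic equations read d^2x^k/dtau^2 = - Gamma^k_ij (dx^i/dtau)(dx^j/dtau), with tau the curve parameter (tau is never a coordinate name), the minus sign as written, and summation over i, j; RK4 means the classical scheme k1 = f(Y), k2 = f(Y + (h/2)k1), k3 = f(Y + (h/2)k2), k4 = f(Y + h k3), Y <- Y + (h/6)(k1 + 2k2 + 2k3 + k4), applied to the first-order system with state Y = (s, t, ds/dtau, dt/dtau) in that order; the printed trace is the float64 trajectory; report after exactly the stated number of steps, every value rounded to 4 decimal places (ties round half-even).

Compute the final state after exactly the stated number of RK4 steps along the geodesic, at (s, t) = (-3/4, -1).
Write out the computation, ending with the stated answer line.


f(Y) = (ds/dtau, dt/dtau, -Gamma^s_ij Y'^i Y'^j, -Gamma^t_ij Y'^i Y'^j) with the Gammas evaluated at the stage position; h = 0.100000; intermediate values shown to 6 dp
step 0: s = -0.7500, t = -1.0000, ds/dtau = -1.0000, dt/dtau = 0.3750
step 1:
  k1: at (s, t) = (-0.750000, -1.000000), (ds/dtau, dt/dtau) = (-1.000000, 0.375000); Gamma_sss = 0.000000, Gamma_sst = 0.079602, Gamma_stt = -0.318408, Gamma_tss = 0.000000, Gamma_tst = 0.258706, Gamma_ttt = -1.034826; k1 = (-1.000000, 0.375000, 0.104478, 0.339552)
  k2: at (s, t) = (-0.800000, -0.981250), (ds/dtau, dt/dtau) = (-0.994776, 0.391978); Gamma_sss = 0.000000, Gamma_sst = 0.086309, Gamma_stt = -0.345237, Gamma_tss = 0.000000, Gamma_tst = 0.264753, Gamma_ttt = -1.059010; k2 = (-0.994776, 0.391978, 0.120354, 0.369183)
  k3: at (s, t) = (-0.799739, -0.980401), (ds/dtau, dt/dtau) = (-0.993982, 0.393459); Gamma_sss = 0.000000, Gamma_sst = 0.086512, Gamma_stt = -0.346048, Gamma_tss = 0.000000, Gamma_tst = 0.264888, Gamma_ttt = -1.059550; k3 = (-0.993982, 0.393459, 0.121240, 0.371220)
  k4: at (s, t) = (-0.849398, -0.960654), (ds/dtau, dt/dtau) = (-0.987876, 0.412122); Gamma_sss = 0.000000, Gamma_sst = 0.094147, Gamma_stt = -0.376588, Gamma_tss = 0.000000, Gamma_tst = 0.271135, Gamma_ttt = -1.084539; k4 = (-0.987876, 0.412122, 0.140621, 0.404975)
  Y <- Y + (h/6)(k1 + 2k2 + 2k3 + k4): s = -0.8494, t = -0.9607, ds/dtau = -0.9879, dt/dtau = 0.4121
step 2:
  k1: at (s, t) = (-0.849423, -0.960700), (ds/dtau, dt/dtau) = (-0.987862, 0.412089); Gamma_sss = 0.000000, Gamma_sst = 0.094136, Gamma_stt = -0.376543, Gamma_tss = 0.000000, Gamma_tst = 0.271128, Gamma_ttt = -1.084513; k1 = (-0.987862, 0.412089, 0.140586, 0.404914)
  k2: at (s, t) = (-0.898816, -0.940096), (ds/dtau, dt/dtau) = (-0.980833, 0.432335); Gamma_sss = 0.000000, Gamma_sst = 0.102784, Gamma_stt = -0.411136, Gamma_tss = 0.000000, Gamma_tst = 0.277500, Gamma_ttt = -1.109999; k2 = (-0.980833, 0.432335, 0.164017, 0.442820)
  k3: at (s, t) = (-0.898465, -0.939083), (ds/dtau, dt/dtau) = (-0.979661, 0.434230); Gamma_sss = 0.000000, Gamma_sst = 0.103072, Gamma_stt = -0.412288, Gamma_tss = 0.000000, Gamma_tst = 0.277653, Gamma_ttt = -1.110611; k3 = (-0.979661, 0.434230, 0.165433, 0.445638)
  k4: at (s, t) = (-0.947389, -0.917277), (ds/dtau, dt/dtau) = (-0.971319, 0.456653); Gamma_sss = 0.000000, Gamma_sst = 0.113019, Gamma_stt = -0.452074, Gamma_tss = 0.000000, Gamma_tst = 0.284103, Gamma_ttt = -1.136412; k4 = (-0.971319, 0.456653, 0.194532, 0.489009)
  Y <- Y + (h/6)(k1 + 2k2 + 2k3 + k4): s = -0.9474, t = -0.9173, ds/dtau = -0.9713, dt/dtau = 0.4566

Answer: s = -0.9474, t = -0.9173, ds/dtau = -0.9713, dt/dtau = 0.4566


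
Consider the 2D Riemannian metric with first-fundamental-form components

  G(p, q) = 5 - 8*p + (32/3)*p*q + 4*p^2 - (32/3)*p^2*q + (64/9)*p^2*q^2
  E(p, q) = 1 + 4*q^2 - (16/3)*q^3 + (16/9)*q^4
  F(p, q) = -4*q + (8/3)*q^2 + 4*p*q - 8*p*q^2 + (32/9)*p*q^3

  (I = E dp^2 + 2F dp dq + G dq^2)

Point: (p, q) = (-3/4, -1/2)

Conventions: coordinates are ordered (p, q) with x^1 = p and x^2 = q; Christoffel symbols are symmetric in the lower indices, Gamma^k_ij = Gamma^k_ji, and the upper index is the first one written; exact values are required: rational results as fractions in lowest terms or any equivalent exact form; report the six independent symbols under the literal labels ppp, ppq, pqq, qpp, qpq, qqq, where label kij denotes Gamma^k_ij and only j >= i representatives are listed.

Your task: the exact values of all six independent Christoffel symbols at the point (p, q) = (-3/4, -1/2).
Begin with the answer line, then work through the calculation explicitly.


Answer: Gamma_ppp = 0, Gamma_ppq = -160/829, Gamma_pqq = -96/829, Gamma_qpp = 0, Gamma_qpq = -540/829, Gamma_qqq = -324/829

E = 25/9, F = 6, G = 85/4 at the point
E_p = 0, E_q = -80/9, F_p = -40/9, F_q = -53/3, G_p = -30, G_q = -18
EG - F^2 = 829/36;  g^inv = (36/829) * [[85/4, -6], [-6, 25/9]]
first-kind symbols [ij,l] = (1/2)(d_i g_jl + d_j g_il - d_l g_ij): [pp,p] = E_p/2 = 0, [pp,q] = F_p - E_q/2 = 0, [pq,p] = E_q/2 = -40/9, [pq,q] = G_p/2 = -15, [qq,p] = F_q - G_p/2 = -8/3, [qq,q] = G_q/2 = -9
Gamma^p_ij = (G*[ij,p] - F*[ij,q])/(EG - F^2), Gamma^q_ij = (E*[ij,q] - F*[ij,p])/(EG - F^2)
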